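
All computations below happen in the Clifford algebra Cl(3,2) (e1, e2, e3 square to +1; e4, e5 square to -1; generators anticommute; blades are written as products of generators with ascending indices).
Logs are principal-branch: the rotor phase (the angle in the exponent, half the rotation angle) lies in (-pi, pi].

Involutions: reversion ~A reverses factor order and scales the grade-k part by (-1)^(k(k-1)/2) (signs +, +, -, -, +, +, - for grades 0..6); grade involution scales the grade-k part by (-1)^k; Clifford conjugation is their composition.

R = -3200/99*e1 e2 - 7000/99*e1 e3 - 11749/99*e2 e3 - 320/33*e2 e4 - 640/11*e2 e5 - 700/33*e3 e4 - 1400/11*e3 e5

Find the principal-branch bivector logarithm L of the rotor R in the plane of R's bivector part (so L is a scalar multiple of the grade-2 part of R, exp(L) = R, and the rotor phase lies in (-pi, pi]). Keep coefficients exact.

The scalar part of R is 0, so the principal-branch rotor phase is pinned; divide the bivector part by its sine to get the unit plane — L is the phase times that plane.
Concretely: cos(phase) = 0 gives phase = ±pi/2, and since phase/sin(phase) is even the sign is immaterial: L = (phase/sin(phase)) * <R>_2 = (pi/2) * <R>_2.
Answer: -1600*pi/99*e1 e2 - 3500*pi/99*e1 e3 - 11749*pi/198*e2 e3 - 160*pi/33*e2 e4 - 320*pi/11*e2 e5 - 350*pi/33*e3 e4 - 700*pi/11*e3 e5


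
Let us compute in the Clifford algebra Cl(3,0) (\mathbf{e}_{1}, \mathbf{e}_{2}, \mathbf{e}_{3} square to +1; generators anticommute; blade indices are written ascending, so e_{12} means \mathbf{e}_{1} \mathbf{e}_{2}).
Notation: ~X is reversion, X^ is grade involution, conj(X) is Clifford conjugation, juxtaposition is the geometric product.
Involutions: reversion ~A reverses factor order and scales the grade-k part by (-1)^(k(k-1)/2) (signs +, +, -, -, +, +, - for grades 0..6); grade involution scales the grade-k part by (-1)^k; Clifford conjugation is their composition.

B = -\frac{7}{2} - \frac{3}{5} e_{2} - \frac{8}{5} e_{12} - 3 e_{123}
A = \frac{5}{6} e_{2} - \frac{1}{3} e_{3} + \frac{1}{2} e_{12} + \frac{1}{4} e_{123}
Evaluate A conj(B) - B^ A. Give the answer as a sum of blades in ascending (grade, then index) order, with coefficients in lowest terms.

first term: \frac{9}{20} - \frac{31}{30} e_{1} - \frac{35}{12} e_{2} + \frac{34}{15} e_{3} - \frac{3}{4} e_{12} + \frac{47}{20} e_{13} + \frac{1}{5} e_{23} - \frac{169}{120} e_{123}
second term: \frac{11}{20} - \frac{49}{30} e_{1} - \frac{35}{12} e_{2} + \frac{1}{15} e_{3} - \frac{11}{4} e_{12} - \frac{53}{20} e_{13} - \frac{1}{5} e_{23} - \frac{41}{120} e_{123}
Answer: -\frac{1}{10} + \frac{3}{5} e_{1} + \frac{11}{5} e_{3} + 2 e_{12} + 5 e_{13} + \frac{2}{5} e_{23} - \frac{16}{15} e_{123}


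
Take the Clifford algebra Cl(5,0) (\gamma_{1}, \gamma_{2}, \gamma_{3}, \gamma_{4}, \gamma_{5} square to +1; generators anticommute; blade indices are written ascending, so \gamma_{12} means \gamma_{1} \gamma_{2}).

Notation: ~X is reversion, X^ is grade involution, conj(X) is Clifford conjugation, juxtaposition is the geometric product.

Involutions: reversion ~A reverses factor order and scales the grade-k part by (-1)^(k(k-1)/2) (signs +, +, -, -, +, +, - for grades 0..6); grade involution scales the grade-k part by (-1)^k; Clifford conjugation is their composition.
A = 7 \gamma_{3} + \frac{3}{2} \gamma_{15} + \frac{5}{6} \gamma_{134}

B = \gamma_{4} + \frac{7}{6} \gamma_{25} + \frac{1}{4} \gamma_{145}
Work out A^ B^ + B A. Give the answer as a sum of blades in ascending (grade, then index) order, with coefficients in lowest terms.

first term: -\frac{3}{8} \gamma_{4} - \frac{7}{4} \gamma_{12} + \frac{5}{6} \gamma_{13} + 7 \gamma_{34} + \frac{5}{24} \gamma_{35} + \frac{3}{2} \gamma_{145} + \frac{49}{6} \gamma_{235} - \frac{7}{4} \gamma_{1345} - \frac{35}{36} \gamma_{12345}
second term: \frac{3}{8} \gamma_{4} + \frac{7}{4} \gamma_{12} + \frac{5}{6} \gamma_{13} - 7 \gamma_{34} - \frac{5}{24} \gamma_{35} - \frac{3}{2} \gamma_{145} - \frac{49}{6} \gamma_{235} + \frac{7}{4} \gamma_{1345} + \frac{35}{36} \gamma_{12345}
Answer: \frac{5}{3} \gamma_{13}


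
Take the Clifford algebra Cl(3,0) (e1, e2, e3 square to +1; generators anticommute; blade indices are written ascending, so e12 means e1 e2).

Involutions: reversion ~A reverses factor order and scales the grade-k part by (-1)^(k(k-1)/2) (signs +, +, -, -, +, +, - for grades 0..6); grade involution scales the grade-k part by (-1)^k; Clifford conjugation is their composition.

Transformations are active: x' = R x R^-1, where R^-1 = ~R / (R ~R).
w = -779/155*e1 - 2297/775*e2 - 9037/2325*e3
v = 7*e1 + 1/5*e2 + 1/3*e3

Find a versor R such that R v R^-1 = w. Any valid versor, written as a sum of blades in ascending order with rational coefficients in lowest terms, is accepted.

The midline construction: v and w both square to 11059/225, so reflecting in their sum 306/155*e1 - 2142/775*e2 - 2754/775*e3 exchanges them.
Answer: 306/155*e1 - 2142/775*e2 - 2754/775*e3


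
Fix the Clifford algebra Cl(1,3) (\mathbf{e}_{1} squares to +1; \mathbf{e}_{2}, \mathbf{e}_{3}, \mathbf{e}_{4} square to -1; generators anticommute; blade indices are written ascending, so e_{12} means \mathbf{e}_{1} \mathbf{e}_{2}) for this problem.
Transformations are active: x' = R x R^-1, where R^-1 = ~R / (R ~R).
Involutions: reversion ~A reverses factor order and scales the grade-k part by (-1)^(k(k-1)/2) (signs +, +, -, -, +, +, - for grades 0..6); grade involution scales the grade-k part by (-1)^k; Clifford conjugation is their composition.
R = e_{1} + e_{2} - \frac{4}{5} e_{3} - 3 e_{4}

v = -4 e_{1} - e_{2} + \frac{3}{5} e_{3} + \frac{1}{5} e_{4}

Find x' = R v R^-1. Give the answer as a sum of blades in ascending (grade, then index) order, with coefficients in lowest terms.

~R = e_{1} + e_{2} - \frac{4}{5} e_{3} - 3 e_{4}, and R ~R = -\frac{241}{25}, so R^-1 = ~R / (-\frac{241}{25}).
R v = -\frac{48}{25} + 3 e_{12} - \frac{13}{5} e_{13} - \frac{59}{5} e_{14} - \frac{1}{5} e_{23} - \frac{14}{5} e_{24} + \frac{41}{25} e_{34}
Answer: \frac{1060}{241} e_{1} + \frac{337}{241} e_{2} - \frac{1107}{1205} e_{3} - \frac{1681}{1205} e_{4}


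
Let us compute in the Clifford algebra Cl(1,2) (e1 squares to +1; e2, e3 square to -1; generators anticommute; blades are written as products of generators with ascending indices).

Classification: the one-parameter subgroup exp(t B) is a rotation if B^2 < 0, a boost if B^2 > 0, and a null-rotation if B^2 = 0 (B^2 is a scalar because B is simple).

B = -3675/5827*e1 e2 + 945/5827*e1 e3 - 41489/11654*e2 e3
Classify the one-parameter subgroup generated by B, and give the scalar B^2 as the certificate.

B^2 term by term: the squares give (-3675/5827)^2*(e1 e2)^2 + (945/5827)^2*(e1 e3)^2 + (-41489/11654)^2*(e2 e3)^2 = 13505625/33953929*(+1) + 893025/33953929*(+1) + 1721337121/135815716*(-1) = -49/4 (each basis 2-blade squares to minus the product of its generators' squares); cross terms between blades sharing an index anticommute and cancel. So B^2 = -49/4.
Answer: rotation, certificate B^2 = -49/4. Why this suffices: the scalar -49/4 survives any versor conjugation, so its sign alone determines the class however B is presented.


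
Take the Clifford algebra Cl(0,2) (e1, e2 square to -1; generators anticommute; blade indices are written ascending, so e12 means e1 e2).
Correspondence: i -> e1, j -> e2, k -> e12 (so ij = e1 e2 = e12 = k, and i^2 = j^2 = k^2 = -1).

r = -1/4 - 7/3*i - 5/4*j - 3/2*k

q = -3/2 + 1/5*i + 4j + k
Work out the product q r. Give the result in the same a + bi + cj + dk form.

In blades: q = -3/2 + 1/5*e1 + 4*e2 + e12, r = -1/4 - 7/3*e1 - 5/4*e2 - 3/2*e12.
Distribute q over r term by term (generator squares from the signature, products reordered to ascending indices): (-3/2)*r = 3/8 + 7/2*e1 + 15/8*e2 + 9/4*e12; (1/5*e1)*r = 7/15 - 1/20*e1 + 3/10*e2 - 1/4*e12; (4*e2)*r = 5 - 6*e1 - e2 + 28/3*e12; (e12)*r = 3/2 + 5/4*e1 - 7/3*e2 - 1/4*e12.
Sum: 881/120 - 13/10*e1 - 139/120*e2 + 133/12*e12; translating back through the correspondence:
Answer: 881/120 - 13/10*i - 139/120*j + 133/12*k


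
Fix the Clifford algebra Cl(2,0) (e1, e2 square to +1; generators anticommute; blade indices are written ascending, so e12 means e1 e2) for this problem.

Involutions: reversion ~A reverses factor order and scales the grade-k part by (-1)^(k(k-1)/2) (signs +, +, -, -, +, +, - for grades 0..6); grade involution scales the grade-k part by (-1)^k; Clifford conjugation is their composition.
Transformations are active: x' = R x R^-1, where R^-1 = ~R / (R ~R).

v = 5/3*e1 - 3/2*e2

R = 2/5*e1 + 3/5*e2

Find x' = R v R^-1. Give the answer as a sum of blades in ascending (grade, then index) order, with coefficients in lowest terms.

~R = 2/5*e1 + 3/5*e2, and R ~R = 13/25, so R^-1 = ~R / (13/25).
R v = -7/30 - 8/5*e12
Answer: -79/39*e1 + 25/26*e2


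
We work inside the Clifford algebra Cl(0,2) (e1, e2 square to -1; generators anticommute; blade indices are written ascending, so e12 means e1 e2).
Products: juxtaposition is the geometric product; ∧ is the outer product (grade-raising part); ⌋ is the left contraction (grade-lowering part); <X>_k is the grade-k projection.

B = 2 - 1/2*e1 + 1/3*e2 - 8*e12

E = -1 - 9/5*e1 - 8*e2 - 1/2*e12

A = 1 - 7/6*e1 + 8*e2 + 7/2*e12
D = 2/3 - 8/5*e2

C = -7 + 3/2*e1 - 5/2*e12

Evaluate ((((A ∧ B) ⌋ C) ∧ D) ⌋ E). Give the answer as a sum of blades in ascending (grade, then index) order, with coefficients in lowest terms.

step 1: 2 - 17/6*e1 + 49/3*e2 + 47/18*e12
step 2: -29/9 - 227/6*e1 - 85/12*e2 - 5*e12
step 3: -58/27 - 227/9*e1 + 13/30*e2 + 286/5*e12
step 4: -302/27 + 73/20*e1 + 247/54*e2 + 29/27*e12
Answer: -302/27 + 73/20*e1 + 247/54*e2 + 29/27*e12


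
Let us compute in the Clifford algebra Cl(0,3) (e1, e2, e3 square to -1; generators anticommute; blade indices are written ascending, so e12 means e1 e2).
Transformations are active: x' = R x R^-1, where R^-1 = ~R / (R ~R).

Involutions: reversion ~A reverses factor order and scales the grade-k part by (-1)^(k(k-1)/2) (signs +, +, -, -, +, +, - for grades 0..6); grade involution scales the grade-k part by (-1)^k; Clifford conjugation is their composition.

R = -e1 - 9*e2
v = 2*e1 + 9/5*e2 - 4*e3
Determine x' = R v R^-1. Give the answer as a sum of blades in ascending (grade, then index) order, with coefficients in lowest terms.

~R = -e1 - 9*e2, and R ~R = -82, so R^-1 = ~R / (-82).
R v = 91/5 + 81/5*e12 + 4*e13 + 36*e23
Answer: -319/205*e1 + 90/41*e2 + 4*e3


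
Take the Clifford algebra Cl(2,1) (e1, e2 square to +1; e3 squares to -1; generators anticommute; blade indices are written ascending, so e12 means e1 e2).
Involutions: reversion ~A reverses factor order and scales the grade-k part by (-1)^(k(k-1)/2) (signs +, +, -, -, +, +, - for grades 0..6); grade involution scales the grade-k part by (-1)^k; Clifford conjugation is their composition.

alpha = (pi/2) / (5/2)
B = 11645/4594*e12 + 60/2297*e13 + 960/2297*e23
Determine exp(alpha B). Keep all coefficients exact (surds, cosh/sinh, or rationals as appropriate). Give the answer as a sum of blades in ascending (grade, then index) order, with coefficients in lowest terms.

B^2 term by term: the squares give (11645/4594)^2*(e12)^2 + (60/2297)^2*(e13)^2 + (960/2297)^2*(e23)^2 = 135606025/21104836*(-1) + 3600/5276209*(+1) + 921600/5276209*(+1) = -25/4 (each basis 2-blade squares to minus the product of its generators' squares); cross terms between blades sharing an index anticommute and cancel. So B^2 = -25/4.
B^2 = -25/4 — a negative square means the series sums to a rotation: l = 5/2, alpha*l = pi/2, so exp(alpha B) = cos(pi/2) + (sin(pi/2)/(5/2))*B = 0 + (2/5)*B.
Answer: 2329/2297*e12 + 24/2297*e13 + 384/2297*e23


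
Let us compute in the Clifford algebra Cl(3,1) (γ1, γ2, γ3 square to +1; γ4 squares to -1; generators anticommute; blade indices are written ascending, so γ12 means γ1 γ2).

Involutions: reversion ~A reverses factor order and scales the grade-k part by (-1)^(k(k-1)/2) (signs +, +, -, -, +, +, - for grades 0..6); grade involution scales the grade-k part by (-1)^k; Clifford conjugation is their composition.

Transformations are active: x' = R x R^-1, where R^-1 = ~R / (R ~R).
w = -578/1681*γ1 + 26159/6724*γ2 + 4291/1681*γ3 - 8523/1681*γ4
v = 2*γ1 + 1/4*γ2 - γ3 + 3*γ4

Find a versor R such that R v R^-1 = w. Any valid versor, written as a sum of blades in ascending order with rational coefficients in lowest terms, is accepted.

Reasoning: v^2 = w^2 = -63/16 since conjugation preserves the quadratic form; R = v + w = 2784/1681*γ1 + 6960/1681*γ2 + 2610/1681*γ3 - 3480/1681*γ4 is then valid when invertible, keeping its own part and reversing (v - w)/2.
Answer: 2784/1681*γ1 + 6960/1681*γ2 + 2610/1681*γ3 - 3480/1681*γ4


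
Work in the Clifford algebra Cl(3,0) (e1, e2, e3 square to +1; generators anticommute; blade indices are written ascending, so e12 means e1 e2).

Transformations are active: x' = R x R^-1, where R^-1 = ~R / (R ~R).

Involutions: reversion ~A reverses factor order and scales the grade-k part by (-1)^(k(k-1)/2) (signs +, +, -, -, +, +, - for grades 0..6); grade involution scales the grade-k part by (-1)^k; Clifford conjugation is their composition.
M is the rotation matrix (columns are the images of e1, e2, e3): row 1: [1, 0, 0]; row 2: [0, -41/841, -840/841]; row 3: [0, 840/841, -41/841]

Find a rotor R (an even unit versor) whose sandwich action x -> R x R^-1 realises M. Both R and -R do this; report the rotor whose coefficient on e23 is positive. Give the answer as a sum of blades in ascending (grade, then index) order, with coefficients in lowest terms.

Method: write R = a + b12*e12 + b13*e13 + b23*e23 with a^2 + b12^2 + b13^2 + b23^2 = 1 (so R^-1 = ~R). Expanding the columns R e_j ~R gives tr M = 4a^2 - 1 and, from the antisymmetric part, M21 - M12 = -4a*b12, M13 - M31 = 4a*b13, M32 - M23 = -4a*b23.
Here tr M = 759/841, so a^2 = (1 + tr M)/4 = 400/841 and a = ±20/29. Taking a = 20/29: M21 - M12 = 0, M13 - M31 = 0, M32 - M23 = 1680/841, giving b12 = 0, b13 = 0, b23 = -21/29, i.e. R = 20/29 - 21/29*e23.
Its e23 coefficient is negative, so report the other preimage -R.
Answer: -20/29 + 21/29*e23. Why the constraint matters: R and -R act identically through the sandwich — M has trace 759/841 either way — so only the sign condition on e23 picks one of the two preimages.


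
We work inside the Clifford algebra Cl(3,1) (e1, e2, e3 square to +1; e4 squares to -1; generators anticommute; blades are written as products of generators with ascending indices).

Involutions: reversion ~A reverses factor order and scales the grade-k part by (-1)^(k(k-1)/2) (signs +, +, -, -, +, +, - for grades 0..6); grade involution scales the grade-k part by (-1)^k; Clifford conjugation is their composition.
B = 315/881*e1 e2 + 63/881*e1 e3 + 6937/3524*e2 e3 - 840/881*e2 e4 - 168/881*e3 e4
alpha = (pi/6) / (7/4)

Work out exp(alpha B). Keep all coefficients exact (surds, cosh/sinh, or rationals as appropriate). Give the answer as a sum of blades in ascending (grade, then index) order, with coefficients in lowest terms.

B^2 term by term: the squares give (315/881)^2*(e1 e2)^2 + (63/881)^2*(e1 e3)^2 + (6937/3524)^2*(e2 e3)^2 + (-840/881)^2*(e2 e4)^2 + (-168/881)^2*(e3 e4)^2 = 99225/776161*(-1) + 3969/776161*(-1) + 48121969/12418576*(-1) + 705600/776161*(+1) + 28224/776161*(+1) = -49/16 (each basis 2-blade squares to minus the product of its generators' squares); cross terms between blades sharing an index anticommute and cancel; the commuting (index-disjoint) pairs give grade-4 terms 2*c*c'*(blade product), which cancel blade by blade — e1 e2 e3 e4: -105840/776161 + 105840/776161 = 0 — confirming B is simple. So B^2 = -49/16.
B^2 = -49/16 — the series telescopes trigonometrically here: l = 7/4, alpha*l = pi/6, so exp(alpha B) = cos(pi/6) + (sin(pi/6)/(7/4))*B = sqrt(3)/2 + (2/7)*B.
Answer: sqrt(3)/2 + 90/881*e1 e2 + 18/881*e1 e3 + 991/1762*e2 e3 - 240/881*e2 e4 - 48/881*e3 e4


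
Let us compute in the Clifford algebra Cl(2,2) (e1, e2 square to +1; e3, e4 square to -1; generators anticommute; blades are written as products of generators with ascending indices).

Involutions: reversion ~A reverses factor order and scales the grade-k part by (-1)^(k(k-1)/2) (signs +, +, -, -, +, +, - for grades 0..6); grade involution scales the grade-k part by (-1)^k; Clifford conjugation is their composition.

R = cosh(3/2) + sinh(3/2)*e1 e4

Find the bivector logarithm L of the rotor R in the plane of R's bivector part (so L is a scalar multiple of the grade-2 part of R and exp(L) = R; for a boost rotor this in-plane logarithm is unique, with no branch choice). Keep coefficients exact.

The scalar part of R is cosh(3/2), so cosh pins the rapidity up to sign — the sign comes from the bivector part; dividing that part by sinh of the rapidity yields the plane, and the in-plane L = rapidity * plane is unique because the two sign choices cancel.
Concretely: cosh(rapidity) = cosh(3/2) gives rapidity = ±3/2, and since rapidity/sinh(rapidity) is even the sign is immaterial: L = (rapidity/sinh(rapidity)) * <R>_2 = (3/(2*sinh(3/2))) * <R>_2.
Answer: 3/2*e1 e4


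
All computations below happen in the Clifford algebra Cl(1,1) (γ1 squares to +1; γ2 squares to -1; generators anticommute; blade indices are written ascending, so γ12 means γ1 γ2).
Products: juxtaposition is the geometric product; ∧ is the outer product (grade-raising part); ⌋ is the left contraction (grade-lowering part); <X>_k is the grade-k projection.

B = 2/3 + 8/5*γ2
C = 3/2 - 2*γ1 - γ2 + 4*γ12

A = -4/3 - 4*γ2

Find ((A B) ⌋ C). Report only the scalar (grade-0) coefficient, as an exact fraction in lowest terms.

step 1: 248/45 - 24/5*γ2
step 2: 52/15 - 272/9*γ1 - 248/45*γ2 + 992/45*γ12
Answer: 52/15


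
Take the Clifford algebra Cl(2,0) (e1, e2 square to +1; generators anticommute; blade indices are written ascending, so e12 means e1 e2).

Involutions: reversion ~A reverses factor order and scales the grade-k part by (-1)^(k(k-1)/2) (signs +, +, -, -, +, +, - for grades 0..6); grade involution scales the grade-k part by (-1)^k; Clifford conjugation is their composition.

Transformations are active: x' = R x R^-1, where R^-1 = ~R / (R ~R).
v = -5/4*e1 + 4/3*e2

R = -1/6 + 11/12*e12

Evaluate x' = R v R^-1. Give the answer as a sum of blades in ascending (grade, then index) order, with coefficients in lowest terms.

~R = -1/6 - 11/12*e12, and R ~R = 125/144, so R^-1 = ~R / (125/144).
R v = 103/72*e1 + 133/144*e2
Answer: 1051/1500*e1 - 211/125*e2


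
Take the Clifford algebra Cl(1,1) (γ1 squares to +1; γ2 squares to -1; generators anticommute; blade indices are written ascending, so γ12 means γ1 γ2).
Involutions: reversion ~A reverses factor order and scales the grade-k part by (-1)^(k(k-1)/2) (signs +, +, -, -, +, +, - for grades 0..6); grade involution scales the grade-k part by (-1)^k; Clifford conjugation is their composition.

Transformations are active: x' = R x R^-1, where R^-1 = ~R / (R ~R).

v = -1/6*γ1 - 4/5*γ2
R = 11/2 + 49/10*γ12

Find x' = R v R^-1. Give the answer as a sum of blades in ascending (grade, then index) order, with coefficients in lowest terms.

~R = 11/2 - 49/10*γ12, and R ~R = 156/25, so R^-1 = ~R / (156/25).
R v = 901/300*γ1 - 43/12*γ2
Answer: 10223/1872*γ1 - 51637/9360*γ2


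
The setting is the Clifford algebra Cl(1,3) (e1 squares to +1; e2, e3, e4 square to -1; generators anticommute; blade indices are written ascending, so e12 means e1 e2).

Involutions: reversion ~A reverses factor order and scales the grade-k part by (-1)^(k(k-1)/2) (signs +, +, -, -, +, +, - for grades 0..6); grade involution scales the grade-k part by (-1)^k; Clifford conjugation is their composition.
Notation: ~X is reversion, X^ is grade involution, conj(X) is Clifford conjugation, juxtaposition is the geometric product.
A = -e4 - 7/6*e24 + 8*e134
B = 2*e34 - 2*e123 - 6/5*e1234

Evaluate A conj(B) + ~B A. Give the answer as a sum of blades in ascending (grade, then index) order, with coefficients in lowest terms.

first term: 16*e1 + 48/5*e2 + 2*e3 + 7/5*e13 + 7/3*e23 - 16*e24 + 6/5*e123 - 7/3*e134 - 2*e1234
second term: 16*e1 - 48/5*e2 - 2*e3 + 7/5*e13 - 7/3*e23 - 16*e24 - 6/5*e123 - 7/3*e134 - 2*e1234
Answer: 32*e1 + 14/5*e13 - 32*e24 - 14/3*e134 - 4*e1234


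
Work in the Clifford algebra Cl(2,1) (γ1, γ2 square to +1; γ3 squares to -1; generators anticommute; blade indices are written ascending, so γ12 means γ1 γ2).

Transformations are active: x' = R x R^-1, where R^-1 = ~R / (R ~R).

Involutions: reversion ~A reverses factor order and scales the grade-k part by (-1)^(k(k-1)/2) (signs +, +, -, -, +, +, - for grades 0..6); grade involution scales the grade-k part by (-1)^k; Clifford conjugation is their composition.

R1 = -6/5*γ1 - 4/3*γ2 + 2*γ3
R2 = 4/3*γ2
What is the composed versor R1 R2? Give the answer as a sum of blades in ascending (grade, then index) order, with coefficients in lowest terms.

Distribute over the terms of R2 (each basis-blade product reordered to ascending indices, repeated generators contracted through their squares):
R1 (4/3*γ2) = -16/9 - 8/5*γ12 - 8/3*γ23
Answer: -16/9 - 8/5*γ12 - 8/3*γ23


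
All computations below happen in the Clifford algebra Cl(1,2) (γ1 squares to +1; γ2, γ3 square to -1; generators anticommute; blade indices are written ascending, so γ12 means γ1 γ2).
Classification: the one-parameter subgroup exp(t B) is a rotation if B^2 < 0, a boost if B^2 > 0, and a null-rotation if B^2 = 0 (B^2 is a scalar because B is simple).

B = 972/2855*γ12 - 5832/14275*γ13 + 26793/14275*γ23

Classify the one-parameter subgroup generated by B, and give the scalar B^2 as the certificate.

B^2 term by term: the squares give (972/2855)^2*(γ12)^2 + (-5832/14275)^2*(γ13)^2 + (26793/14275)^2*(γ23)^2 = 944784/8151025*(+1) + 34012224/203775625*(+1) + 717864849/203775625*(-1) = -81/25 (each basis 2-blade squares to minus the product of its generators' squares); cross terms between blades sharing an index anticommute and cancel. So B^2 = -81/25.
Answer: rotation, certificate B^2 = -81/25. The invariant at work: B^2 = -81/25 is unchanged by conjugation, hence its sign classifies the subgroup whatever basis B is written in.


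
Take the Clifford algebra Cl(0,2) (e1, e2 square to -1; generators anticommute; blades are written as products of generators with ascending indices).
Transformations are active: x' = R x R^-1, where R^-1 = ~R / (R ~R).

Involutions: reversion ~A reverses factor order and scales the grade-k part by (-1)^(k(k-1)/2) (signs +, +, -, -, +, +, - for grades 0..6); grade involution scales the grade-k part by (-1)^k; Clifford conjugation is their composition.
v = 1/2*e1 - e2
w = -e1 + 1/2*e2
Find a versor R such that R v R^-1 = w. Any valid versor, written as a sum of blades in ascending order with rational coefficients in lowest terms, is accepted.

R = v + w = -1/2*e1 - 1/2*e2 works: the equal norms (-5/4) guarantee its sandwich swaps v into w.
Answer: -1/2*e1 - 1/2*e2


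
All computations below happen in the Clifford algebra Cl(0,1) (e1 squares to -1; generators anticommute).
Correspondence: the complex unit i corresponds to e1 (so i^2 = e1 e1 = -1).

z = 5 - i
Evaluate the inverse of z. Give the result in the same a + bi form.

In blades: z = 5 - e1.
With qbar = 5 + e1 (scalar fixed, mapped units negated), z qbar = 26 (the sum of squared coefficients), so z^-1 = qbar / (26) = 5/26 + 1/26*e1; translating back:
Answer: 5/26 + 1/26*i


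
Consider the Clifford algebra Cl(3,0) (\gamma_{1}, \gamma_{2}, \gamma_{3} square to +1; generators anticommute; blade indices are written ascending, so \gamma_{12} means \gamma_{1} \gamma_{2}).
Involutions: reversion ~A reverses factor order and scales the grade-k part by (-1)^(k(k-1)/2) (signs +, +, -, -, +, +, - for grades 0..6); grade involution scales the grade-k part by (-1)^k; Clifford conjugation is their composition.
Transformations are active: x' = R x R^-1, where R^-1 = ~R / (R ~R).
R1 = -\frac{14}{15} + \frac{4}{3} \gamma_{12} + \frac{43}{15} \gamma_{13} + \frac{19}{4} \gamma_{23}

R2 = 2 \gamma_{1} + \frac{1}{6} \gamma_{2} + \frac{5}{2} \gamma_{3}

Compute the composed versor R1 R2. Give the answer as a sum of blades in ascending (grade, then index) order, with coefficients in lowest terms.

Distribute over the terms of R2 (each basis-blade product reordered to ascending indices, repeated generators contracted through their squares):
R1 (2 \gamma_{1}) = -\frac{28}{15} \gamma_{1} - \frac{8}{3} \gamma_{2} - \frac{86}{15} \gamma_{3} + \frac{19}{2} \gamma_{123}
R1 (\frac{1}{6} \gamma_{2}) = \frac{2}{9} \gamma_{1} - \frac{7}{45} \gamma_{2} - \frac{19}{24} \gamma_{3} - \frac{43}{90} \gamma_{123}
R1 (\frac{5}{2} \gamma_{3}) = \frac{43}{6} \gamma_{1} + \frac{95}{8} \gamma_{2} - \frac{7}{3} \gamma_{3} + \frac{10}{3} \gamma_{123}
Summing the partial products and collecting blades:
Answer: \frac{497}{90} \gamma_{1} + \frac{3259}{360} \gamma_{2} - \frac{1063}{120} \gamma_{3} + \frac{556}{45} \gamma_{123}


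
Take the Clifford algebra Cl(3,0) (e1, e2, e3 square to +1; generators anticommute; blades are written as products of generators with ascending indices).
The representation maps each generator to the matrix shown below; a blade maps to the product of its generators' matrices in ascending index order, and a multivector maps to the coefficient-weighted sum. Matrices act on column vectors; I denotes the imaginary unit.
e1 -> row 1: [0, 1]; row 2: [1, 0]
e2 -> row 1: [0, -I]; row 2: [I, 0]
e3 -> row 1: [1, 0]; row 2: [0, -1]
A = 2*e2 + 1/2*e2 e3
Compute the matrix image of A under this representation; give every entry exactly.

Bivector images (products of the table entries): rho(e2 e3) = rho(e2)rho(e3) = row 1: [0, I]; row 2: [I, 0].
M = (2)*rho(e2) + (1/2)*rho(e2 e3), summed entrywise:
Answer: row 1: [0, -3*I/2]; row 2: [5*I/2, 0]


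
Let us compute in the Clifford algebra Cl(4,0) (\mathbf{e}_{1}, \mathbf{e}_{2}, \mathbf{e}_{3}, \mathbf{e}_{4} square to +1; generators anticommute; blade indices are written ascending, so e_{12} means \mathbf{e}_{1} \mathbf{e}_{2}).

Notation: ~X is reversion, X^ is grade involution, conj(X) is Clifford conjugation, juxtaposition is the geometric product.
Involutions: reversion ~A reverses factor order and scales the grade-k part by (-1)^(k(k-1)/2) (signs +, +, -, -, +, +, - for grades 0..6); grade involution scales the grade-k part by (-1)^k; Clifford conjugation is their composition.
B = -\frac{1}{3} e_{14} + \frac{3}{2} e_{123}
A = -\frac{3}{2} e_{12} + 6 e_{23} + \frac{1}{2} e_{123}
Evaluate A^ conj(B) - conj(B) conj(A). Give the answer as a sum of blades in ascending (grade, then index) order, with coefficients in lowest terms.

first term: \frac{3}{4} - 9 e_{1} + \frac{9}{4} e_{3} + \frac{1}{2} e_{24} - \frac{1}{6} e_{234} + 2 e_{1234}
second term: -\frac{3}{4} + 9 e_{1} - \frac{9}{4} e_{3} + \frac{1}{2} e_{24} - \frac{1}{6} e_{234} - 2 e_{1234}
Answer: \frac{3}{2} - 18 e_{1} + \frac{9}{2} e_{3} + 4 e_{1234}


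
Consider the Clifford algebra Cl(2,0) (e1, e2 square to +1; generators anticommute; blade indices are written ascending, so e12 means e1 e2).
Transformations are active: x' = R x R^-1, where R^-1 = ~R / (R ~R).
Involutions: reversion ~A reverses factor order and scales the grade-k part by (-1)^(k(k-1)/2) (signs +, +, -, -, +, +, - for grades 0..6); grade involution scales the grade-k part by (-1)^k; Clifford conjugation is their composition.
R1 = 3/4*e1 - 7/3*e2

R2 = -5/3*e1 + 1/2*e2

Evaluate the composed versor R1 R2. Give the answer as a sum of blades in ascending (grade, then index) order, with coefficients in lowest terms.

Distribute over the terms of R1 (each basis-blade product reordered to ascending indices, repeated generators contracted through their squares):
(3/4*e1) R2 = -5/4 + 3/8*e12
(-7/3*e2) R2 = -7/6 - 35/9*e12
Summing the partial products and collecting blades:
Answer: -29/12 - 253/72*e12


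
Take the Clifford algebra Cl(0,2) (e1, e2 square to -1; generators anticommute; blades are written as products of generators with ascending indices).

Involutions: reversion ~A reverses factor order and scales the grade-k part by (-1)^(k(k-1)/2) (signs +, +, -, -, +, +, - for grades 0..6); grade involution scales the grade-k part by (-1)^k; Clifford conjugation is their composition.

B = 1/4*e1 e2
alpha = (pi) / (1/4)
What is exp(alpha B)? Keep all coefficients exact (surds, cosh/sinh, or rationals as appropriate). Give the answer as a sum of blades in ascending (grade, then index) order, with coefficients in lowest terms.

B^2 = (1/4)^2*(e1 e2)^2 = 1/16*(-1) = -1/16 (a basis 2-blade squares to minus the product of its generators' squares).
B^2 = -1/16 — the negative square puts this in the circular regime; l = 1/4, alpha*l = pi, so exp(alpha B) = cos(pi) + (sin(pi)/(1/4))*B = -1 + (0)*B.
Answer: -1


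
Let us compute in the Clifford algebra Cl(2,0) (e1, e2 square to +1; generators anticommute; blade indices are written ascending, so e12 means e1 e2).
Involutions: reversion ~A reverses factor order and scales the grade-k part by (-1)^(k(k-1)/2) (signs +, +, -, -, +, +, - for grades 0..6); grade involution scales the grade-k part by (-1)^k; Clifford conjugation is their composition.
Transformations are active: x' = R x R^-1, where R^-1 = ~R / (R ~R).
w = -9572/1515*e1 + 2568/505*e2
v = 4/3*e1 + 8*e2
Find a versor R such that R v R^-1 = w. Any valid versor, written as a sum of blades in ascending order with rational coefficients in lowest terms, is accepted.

Reasoning: v^2 = w^2 = 592/9 since conjugation preserves the quadratic form; R = v + w = -7552/1515*e1 + 6608/505*e2 is then valid when invertible, keeping its own part and reversing (v - w)/2.
Answer: -7552/1515*e1 + 6608/505*e2


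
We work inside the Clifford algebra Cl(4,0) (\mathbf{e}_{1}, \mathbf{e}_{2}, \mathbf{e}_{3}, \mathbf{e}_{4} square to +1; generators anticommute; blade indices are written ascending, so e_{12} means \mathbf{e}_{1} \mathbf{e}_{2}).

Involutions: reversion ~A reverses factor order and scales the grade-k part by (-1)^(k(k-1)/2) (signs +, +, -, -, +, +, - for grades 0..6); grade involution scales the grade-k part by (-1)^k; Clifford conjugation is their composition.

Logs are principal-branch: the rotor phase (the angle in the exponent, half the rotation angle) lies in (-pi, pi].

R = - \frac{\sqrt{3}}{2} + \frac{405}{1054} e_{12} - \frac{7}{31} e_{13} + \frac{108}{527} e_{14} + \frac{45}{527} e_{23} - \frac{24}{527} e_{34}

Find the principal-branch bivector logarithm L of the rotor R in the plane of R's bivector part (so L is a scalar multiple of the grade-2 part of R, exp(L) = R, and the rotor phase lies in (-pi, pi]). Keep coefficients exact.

The scalar part of R is - \frac{\sqrt{3}}{2}, which fixes the principal-branch rotor phase; the unit plane is then the bivector part divided by the sine of that phase, and L is that plane scaled by the phase.
Concretely: cos(phase) = - \frac{\sqrt{3}}{2} gives phase = ±\frac{5 \pi}{6}, and since phase/sin(phase) is even the sign is immaterial: L = (phase/sin(phase)) * <R>_2 = (\frac{5 \pi}{3}) * <R>_2.
Answer: \frac{675 \pi}{1054} e_{12} - \frac{35 \pi}{93} e_{13} + \frac{180 \pi}{527} e_{14} + \frac{75 \pi}{527} e_{23} - \frac{40 \pi}{527} e_{34}


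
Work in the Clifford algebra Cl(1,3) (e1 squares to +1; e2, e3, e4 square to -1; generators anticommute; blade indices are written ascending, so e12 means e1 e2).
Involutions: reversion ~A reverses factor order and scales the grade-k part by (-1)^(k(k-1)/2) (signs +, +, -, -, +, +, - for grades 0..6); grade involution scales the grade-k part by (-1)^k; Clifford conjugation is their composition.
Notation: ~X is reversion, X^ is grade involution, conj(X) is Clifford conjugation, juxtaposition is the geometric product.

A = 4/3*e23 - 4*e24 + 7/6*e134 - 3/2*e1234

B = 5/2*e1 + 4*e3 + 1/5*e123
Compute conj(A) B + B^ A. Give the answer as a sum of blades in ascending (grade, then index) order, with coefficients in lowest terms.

first term: 4/15*e1 + 16/3*e2 - 3/10*e4 + 14/3*e14 + 7/30*e24 + 35/12*e34 - 10/3*e123 + 4*e124 - 4/5*e134 - 49/4*e234
second term: 4/15*e1 - 16/3*e2 - 3/10*e4 - 14/3*e14 + 7/30*e24 - 35/12*e34 - 10/3*e123 + 4*e124 + 4/5*e134 - 49/4*e234
Answer: 8/15*e1 - 3/5*e4 + 7/15*e24 - 20/3*e123 + 8*e124 - 49/2*e234


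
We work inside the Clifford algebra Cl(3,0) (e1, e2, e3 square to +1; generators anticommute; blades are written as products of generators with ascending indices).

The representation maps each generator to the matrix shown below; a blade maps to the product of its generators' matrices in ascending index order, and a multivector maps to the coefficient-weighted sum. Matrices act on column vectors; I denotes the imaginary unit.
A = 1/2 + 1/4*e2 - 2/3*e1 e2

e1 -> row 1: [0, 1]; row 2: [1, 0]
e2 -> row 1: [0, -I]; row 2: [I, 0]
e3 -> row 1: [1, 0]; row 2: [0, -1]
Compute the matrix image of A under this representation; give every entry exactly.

Bivector images (products of the table entries): rho(e1 e2) = rho(e1)rho(e2) = row 1: [I, 0]; row 2: [0, -I].
M = (1/2)*1 + (1/4)*rho(e2) + (-2/3)*rho(e1 e2), summed entrywise (1 is the identity matrix):
Answer: row 1: [1/2 - 2*I/3, -I/4]; row 2: [I/4, 1/2 + 2*I/3]


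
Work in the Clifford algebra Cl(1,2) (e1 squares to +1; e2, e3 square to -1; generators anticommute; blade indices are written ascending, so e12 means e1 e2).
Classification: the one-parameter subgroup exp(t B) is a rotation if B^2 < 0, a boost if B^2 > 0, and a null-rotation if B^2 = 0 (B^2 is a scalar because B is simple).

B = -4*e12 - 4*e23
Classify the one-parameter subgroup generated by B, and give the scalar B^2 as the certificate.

B^2 term by term: the squares give (-4)^2*(e12)^2 + (-4)^2*(e23)^2 = 16*(+1) + 16*(-1) = 0 (each basis 2-blade squares to minus the product of its generators' squares); cross terms between blades sharing an index anticommute and cancel. So B^2 = 0.
Answer: null-rotation, certificate B^2 = 0. One invariant decides it: the square 0 survives every conjugation, and its sign is exactly the classification.


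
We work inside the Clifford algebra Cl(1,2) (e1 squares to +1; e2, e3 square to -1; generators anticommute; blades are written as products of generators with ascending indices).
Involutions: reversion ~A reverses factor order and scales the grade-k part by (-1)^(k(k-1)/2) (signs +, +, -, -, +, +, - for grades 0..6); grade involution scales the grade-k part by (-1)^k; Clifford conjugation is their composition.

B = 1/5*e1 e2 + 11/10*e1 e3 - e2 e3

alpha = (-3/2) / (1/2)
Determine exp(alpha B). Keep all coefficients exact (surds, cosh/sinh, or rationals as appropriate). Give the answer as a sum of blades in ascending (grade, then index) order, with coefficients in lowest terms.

B^2 term by term: the squares give (1/5)^2*(e1 e2)^2 + (11/10)^2*(e1 e3)^2 + (-1)^2*(e2 e3)^2 = 1/25*(+1) + 121/100*(+1) + 1*(-1) = 1/4 (each basis 2-blade squares to minus the product of its generators' squares); cross terms between blades sharing an index anticommute and cancel. So B^2 = 1/4.
B^2 = 1/4 — B^2 > 0, so the exponential closes hyperbolically: l = 1/2, alpha*l = -3/2, so exp(alpha B) = cosh(-3/2) + (sinh(-3/2)/(1/2))*B = cosh(3/2) + (-2*sinh(3/2))*B.
Answer: cosh(3/2) - 2*sinh(3/2)/5*e1 e2 - 11*sinh(3/2)/5*e1 e3 + 2*sinh(3/2)*e2 e3


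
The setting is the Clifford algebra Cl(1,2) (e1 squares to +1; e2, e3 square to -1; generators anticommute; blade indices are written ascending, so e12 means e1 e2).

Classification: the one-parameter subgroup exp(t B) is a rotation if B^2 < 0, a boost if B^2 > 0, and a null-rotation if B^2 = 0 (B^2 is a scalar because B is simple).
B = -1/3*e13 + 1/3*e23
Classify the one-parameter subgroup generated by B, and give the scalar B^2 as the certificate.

B^2 term by term: the squares give (-1/3)^2*(e13)^2 + (1/3)^2*(e23)^2 = 1/9*(+1) + 1/9*(-1) = 0 (each basis 2-blade squares to minus the product of its generators' squares); cross terms between blades sharing an index anticommute and cancel. So B^2 = 0.
Answer: null-rotation, certificate B^2 = 0. Why this suffices: the scalar 0 survives any versor conjugation, so its sign alone determines the class however B is presented.


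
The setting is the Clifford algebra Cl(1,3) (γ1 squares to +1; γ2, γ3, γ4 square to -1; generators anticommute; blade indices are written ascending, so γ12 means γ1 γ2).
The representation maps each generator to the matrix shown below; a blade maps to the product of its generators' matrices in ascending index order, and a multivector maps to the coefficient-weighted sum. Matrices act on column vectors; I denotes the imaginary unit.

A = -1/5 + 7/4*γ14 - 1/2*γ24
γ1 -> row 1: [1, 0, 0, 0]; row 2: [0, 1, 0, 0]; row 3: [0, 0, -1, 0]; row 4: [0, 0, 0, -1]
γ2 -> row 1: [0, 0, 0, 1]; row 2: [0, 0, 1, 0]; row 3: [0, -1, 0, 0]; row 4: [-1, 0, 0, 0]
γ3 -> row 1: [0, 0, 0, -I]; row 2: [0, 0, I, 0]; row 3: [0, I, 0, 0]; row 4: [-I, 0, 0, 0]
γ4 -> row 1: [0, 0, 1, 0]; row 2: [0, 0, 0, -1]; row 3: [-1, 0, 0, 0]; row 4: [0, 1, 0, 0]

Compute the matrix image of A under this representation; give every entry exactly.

Bivector images (products of the table entries): rho(γ14) = rho(γ1)rho(γ4) = row 1: [0, 0, 1, 0]; row 2: [0, 0, 0, -1]; row 3: [1, 0, 0, 0]; row 4: [0, -1, 0, 0]; rho(γ24) = rho(γ2)rho(γ4) = row 1: [0, 1, 0, 0]; row 2: [-1, 0, 0, 0]; row 3: [0, 0, 0, 1]; row 4: [0, 0, -1, 0].
M = (-1/5)*1 + (7/4)*rho(γ14) + (-1/2)*rho(γ24), summed entrywise (1 is the identity matrix):
Answer: row 1: [-1/5, -1/2, 7/4, 0]; row 2: [1/2, -1/5, 0, -7/4]; row 3: [7/4, 0, -1/5, -1/2]; row 4: [0, -7/4, 1/2, -1/5]


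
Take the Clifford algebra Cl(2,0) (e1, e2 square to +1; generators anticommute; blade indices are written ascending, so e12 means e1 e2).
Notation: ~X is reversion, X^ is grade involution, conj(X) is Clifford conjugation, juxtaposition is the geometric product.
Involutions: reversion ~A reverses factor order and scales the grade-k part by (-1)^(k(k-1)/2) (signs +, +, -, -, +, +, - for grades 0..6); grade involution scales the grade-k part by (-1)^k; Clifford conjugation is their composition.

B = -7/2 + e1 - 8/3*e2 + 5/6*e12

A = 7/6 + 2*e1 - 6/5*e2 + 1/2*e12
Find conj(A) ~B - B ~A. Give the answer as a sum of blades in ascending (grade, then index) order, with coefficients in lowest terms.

first term: -97/10 + 21/2*e1 - 463/90*e2 + 221/45*e12
second term: 23/15 - 49/6*e1 - 97/90*e2 + 617/90*e12
Answer: -337/30 + 56/3*e1 - 61/15*e2 - 35/18*e12


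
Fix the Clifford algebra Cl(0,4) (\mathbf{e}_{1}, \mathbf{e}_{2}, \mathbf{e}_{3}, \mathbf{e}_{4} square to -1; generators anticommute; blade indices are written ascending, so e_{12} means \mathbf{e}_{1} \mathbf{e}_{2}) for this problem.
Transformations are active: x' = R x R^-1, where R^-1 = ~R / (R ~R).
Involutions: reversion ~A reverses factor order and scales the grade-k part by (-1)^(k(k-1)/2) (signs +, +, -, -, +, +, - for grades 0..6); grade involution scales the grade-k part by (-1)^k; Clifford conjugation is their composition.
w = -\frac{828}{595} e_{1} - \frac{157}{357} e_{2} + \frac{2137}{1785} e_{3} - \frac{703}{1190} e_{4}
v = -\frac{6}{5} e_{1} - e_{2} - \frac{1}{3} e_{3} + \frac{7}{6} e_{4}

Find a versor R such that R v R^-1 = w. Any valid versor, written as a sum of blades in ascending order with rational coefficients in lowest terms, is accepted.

Sketch: the shared square -\frac{3521}{900} makes R = v + w = -\frac{1542}{595} e_{1} - \frac{514}{357} e_{2} + \frac{514}{595} e_{3} + \frac{1028}{1785} e_{4} the natural versor; its sandwich fixes that direction, negates (v - w)/2, and sends v to w.
Answer: -\frac{1542}{595} e_{1} - \frac{514}{357} e_{2} + \frac{514}{595} e_{3} + \frac{1028}{1785} e_{4}


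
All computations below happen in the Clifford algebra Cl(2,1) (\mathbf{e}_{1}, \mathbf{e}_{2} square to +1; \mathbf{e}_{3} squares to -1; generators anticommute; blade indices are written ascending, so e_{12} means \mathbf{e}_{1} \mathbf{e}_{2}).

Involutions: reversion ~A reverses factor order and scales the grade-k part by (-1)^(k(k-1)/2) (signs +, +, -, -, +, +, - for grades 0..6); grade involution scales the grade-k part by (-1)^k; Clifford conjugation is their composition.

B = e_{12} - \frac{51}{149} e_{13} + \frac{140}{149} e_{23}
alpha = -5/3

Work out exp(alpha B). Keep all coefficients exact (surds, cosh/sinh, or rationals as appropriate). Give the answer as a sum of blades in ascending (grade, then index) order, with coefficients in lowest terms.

B^2 term by term: the squares give (1)^2*(e_{12})^2 + (-\frac{51}{149})^2*(e_{13})^2 + (\frac{140}{149})^2*(e_{23})^2 = 1*(-1) + \frac{2601}{22201}*(+1) + \frac{19600}{22201}*(+1) = 0 (each basis 2-blade squares to minus the product of its generators' squares); cross terms between blades sharing an index anticommute and cancel. So B^2 = 0.
B^2 = 0, and the exponential is exactly linear here: exp(alpha B) = 1 + alpha B (parabolic case).
Answer: 1 - \frac{5}{3} e_{12} + \frac{85}{149} e_{13} - \frac{700}{447} e_{23}
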